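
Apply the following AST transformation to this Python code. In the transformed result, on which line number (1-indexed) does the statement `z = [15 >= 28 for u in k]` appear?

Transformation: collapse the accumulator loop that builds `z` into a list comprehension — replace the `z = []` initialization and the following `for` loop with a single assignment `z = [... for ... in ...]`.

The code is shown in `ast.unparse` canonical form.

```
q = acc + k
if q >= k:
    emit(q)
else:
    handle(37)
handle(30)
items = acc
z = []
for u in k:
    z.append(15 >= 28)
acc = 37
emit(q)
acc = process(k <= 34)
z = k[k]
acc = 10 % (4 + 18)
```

Transformed code:
q = acc + k
if q >= k:
    emit(q)
else:
    handle(37)
handle(30)
items = acc
z = [15 >= 28 for u in k]
acc = 37
emit(q)
acc = process(k <= 34)
z = k[k]
acc = 10 % (4 + 18)

8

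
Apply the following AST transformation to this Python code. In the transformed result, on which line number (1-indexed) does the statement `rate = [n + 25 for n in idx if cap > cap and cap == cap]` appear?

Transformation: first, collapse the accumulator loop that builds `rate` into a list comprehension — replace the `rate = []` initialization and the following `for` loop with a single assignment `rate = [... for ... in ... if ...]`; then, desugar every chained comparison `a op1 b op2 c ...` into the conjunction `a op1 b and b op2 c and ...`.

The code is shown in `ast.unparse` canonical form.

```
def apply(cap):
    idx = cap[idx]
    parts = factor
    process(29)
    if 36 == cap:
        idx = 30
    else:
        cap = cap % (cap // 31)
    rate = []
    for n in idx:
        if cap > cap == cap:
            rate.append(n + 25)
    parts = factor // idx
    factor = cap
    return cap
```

Transformed code:
def apply(cap):
    idx = cap[idx]
    parts = factor
    process(29)
    if 36 == cap:
        idx = 30
    else:
        cap = cap % (cap // 31)
    rate = [n + 25 for n in idx if cap > cap and cap == cap]
    parts = factor // idx
    factor = cap
    return cap

9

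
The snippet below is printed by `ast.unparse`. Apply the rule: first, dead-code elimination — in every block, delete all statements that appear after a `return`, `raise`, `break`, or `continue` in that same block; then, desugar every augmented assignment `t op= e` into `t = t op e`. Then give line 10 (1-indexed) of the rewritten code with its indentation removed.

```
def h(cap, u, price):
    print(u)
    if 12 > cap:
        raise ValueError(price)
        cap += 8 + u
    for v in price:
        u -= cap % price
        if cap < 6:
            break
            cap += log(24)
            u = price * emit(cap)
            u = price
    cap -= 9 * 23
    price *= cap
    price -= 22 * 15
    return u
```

price = price * cap

Transformed code:
def h(cap, u, price):
    print(u)
    if 12 > cap:
        raise ValueError(price)
    for v in price:
        u = u - cap % price
        if cap < 6:
            break
    cap = cap - 9 * 23
    price = price * cap
    price = price - 22 * 15
    return u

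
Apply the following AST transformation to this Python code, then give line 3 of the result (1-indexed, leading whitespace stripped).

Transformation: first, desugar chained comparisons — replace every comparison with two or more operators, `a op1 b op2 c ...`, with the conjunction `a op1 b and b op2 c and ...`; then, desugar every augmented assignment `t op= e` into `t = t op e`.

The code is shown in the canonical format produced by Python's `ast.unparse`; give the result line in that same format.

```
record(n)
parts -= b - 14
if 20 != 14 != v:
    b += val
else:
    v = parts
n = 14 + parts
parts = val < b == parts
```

Transformed code:
record(n)
parts = parts - (b - 14)
if 20 != 14 and 14 != v:
    b = b + val
else:
    v = parts
n = 14 + parts
parts = val < b and b == parts

if 20 != 14 and 14 != v:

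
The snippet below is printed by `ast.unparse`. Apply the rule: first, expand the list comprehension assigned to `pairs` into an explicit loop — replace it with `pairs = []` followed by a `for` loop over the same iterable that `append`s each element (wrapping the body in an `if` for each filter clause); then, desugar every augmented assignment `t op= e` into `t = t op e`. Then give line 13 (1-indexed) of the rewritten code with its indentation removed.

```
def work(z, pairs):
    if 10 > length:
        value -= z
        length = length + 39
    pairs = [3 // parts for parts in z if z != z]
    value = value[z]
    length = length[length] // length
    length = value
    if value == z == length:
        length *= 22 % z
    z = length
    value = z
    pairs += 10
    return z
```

length = length * (22 % z)

Transformed code:
def work(z, pairs):
    if 10 > length:
        value = value - z
        length = length + 39
    pairs = []
    for parts in z:
        if z != z:
            pairs.append(3 // parts)
    value = value[z]
    length = length[length] // length
    length = value
    if value == z == length:
        length = length * (22 % z)
    z = length
    value = z
    pairs = pairs + 10
    return z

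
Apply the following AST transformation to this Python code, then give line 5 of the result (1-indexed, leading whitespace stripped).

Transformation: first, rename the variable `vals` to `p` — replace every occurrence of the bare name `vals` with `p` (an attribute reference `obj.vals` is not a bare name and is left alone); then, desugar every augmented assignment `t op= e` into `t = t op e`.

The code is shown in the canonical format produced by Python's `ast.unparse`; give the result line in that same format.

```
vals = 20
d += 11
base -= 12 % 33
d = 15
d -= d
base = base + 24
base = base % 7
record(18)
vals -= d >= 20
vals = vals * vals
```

d = d - d

Transformed code:
p = 20
d = d + 11
base = base - 12 % 33
d = 15
d = d - d
base = base + 24
base = base % 7
record(18)
p = p - (d >= 20)
p = p * p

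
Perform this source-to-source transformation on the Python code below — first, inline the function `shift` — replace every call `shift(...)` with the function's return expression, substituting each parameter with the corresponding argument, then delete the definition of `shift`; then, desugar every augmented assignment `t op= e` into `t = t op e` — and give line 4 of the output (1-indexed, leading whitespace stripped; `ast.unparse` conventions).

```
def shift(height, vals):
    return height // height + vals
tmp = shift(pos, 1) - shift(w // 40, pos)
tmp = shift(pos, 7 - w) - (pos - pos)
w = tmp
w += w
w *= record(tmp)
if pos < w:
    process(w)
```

w = w + w

Transformed code:
tmp = pos // pos + 1 - (w // 40 // (w // 40) + pos)
tmp = pos // pos + (7 - w) - (pos - pos)
w = tmp
w = w + w
w = w * record(tmp)
if pos < w:
    process(w)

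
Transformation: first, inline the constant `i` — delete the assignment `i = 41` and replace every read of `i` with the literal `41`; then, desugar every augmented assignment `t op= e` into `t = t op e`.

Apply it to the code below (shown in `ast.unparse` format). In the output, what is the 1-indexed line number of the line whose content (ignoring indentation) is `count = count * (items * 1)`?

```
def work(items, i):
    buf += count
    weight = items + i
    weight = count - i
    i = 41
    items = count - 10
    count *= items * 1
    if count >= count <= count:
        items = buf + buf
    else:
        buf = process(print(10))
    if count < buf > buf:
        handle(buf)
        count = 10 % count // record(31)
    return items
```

6

Transformed code:
def work(items, i):
    buf = buf + count
    weight = items + 41
    weight = count - 41
    items = count - 10
    count = count * (items * 1)
    if count >= count <= count:
        items = buf + buf
    else:
        buf = process(print(10))
    if count < buf > buf:
        handle(buf)
        count = 10 % count // record(31)
    return items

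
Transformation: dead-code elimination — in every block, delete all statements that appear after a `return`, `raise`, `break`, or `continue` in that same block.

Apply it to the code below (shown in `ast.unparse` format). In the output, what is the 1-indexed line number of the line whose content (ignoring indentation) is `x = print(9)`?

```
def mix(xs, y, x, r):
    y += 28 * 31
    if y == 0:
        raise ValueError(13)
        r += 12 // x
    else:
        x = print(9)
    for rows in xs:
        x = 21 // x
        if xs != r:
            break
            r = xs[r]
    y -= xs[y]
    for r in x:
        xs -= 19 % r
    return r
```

Transformed code:
def mix(xs, y, x, r):
    y += 28 * 31
    if y == 0:
        raise ValueError(13)
    else:
        x = print(9)
    for rows in xs:
        x = 21 // x
        if xs != r:
            break
    y -= xs[y]
    for r in x:
        xs -= 19 % r
    return r

6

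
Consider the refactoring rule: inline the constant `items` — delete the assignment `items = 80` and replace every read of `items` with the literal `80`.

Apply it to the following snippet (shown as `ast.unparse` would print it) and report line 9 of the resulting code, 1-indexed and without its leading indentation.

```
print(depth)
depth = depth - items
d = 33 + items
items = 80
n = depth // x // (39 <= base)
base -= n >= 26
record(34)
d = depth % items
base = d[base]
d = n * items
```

d = n * 80

Transformed code:
print(depth)
depth = depth - 80
d = 33 + 80
n = depth // x // (39 <= base)
base -= n >= 26
record(34)
d = depth % 80
base = d[base]
d = n * 80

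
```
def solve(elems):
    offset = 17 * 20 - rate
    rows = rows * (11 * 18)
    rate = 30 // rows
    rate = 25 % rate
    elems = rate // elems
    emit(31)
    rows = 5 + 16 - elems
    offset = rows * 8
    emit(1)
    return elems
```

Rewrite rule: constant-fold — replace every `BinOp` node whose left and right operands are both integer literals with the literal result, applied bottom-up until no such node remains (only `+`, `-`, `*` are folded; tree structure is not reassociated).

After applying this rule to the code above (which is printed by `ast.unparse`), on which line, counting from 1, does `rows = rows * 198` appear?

3

Transformed code:
def solve(elems):
    offset = 340 - rate
    rows = rows * 198
    rate = 30 // rows
    rate = 25 % rate
    elems = rate // elems
    emit(31)
    rows = 21 - elems
    offset = rows * 8
    emit(1)
    return elems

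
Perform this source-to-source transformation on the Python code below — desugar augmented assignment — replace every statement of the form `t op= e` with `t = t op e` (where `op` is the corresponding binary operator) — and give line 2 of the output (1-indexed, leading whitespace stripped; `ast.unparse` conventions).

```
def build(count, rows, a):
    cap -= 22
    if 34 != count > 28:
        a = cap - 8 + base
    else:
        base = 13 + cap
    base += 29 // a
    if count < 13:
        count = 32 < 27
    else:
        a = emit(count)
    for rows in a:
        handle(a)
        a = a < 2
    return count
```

cap = cap - 22

Transformed code:
def build(count, rows, a):
    cap = cap - 22
    if 34 != count > 28:
        a = cap - 8 + base
    else:
        base = 13 + cap
    base = base + 29 // a
    if count < 13:
        count = 32 < 27
    else:
        a = emit(count)
    for rows in a:
        handle(a)
        a = a < 2
    return count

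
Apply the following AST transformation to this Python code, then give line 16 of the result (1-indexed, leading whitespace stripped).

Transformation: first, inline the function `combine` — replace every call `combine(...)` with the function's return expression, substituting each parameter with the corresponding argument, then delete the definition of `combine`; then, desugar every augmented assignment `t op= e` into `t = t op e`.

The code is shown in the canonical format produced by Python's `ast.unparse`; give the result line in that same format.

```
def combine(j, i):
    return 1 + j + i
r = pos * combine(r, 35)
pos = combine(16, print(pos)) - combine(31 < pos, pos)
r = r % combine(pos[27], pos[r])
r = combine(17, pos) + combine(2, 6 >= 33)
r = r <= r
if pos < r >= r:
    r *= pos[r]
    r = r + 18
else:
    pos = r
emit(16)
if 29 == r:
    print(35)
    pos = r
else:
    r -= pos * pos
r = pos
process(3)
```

Transformed code:
r = pos * (1 + r + 35)
pos = 1 + 16 + print(pos) - (1 + (31 < pos) + pos)
r = r % (1 + pos[27] + pos[r])
r = 1 + 17 + pos + (1 + 2 + (6 >= 33))
r = r <= r
if pos < r >= r:
    r = r * pos[r]
    r = r + 18
else:
    pos = r
emit(16)
if 29 == r:
    print(35)
    pos = r
else:
    r = r - pos * pos
r = pos
process(3)

r = r - pos * pos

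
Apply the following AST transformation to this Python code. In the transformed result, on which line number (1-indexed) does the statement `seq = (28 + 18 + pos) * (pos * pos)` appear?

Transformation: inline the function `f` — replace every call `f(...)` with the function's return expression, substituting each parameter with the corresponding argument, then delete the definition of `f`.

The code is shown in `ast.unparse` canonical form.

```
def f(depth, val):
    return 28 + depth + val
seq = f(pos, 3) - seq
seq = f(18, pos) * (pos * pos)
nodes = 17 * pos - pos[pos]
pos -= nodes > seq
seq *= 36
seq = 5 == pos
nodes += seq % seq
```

Transformed code:
seq = 28 + pos + 3 - seq
seq = (28 + 18 + pos) * (pos * pos)
nodes = 17 * pos - pos[pos]
pos -= nodes > seq
seq *= 36
seq = 5 == pos
nodes += seq % seq

2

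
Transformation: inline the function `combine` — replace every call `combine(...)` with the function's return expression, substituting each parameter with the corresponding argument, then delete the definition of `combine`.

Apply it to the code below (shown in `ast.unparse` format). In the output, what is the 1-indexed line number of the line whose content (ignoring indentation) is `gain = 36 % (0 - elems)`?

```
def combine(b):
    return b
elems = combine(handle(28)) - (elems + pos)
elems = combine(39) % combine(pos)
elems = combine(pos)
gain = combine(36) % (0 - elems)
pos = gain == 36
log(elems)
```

Transformed code:
elems = handle(28) - (elems + pos)
elems = 39 % pos
elems = pos
gain = 36 % (0 - elems)
pos = gain == 36
log(elems)

4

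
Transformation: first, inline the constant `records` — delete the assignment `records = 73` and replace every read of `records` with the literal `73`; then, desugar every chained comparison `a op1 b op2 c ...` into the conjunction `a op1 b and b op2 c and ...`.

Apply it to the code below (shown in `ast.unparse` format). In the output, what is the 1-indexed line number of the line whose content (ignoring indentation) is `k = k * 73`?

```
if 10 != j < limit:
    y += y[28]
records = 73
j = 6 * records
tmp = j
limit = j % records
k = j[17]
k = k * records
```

Transformed code:
if 10 != j and j < limit:
    y += y[28]
j = 6 * 73
tmp = j
limit = j % 73
k = j[17]
k = k * 73

7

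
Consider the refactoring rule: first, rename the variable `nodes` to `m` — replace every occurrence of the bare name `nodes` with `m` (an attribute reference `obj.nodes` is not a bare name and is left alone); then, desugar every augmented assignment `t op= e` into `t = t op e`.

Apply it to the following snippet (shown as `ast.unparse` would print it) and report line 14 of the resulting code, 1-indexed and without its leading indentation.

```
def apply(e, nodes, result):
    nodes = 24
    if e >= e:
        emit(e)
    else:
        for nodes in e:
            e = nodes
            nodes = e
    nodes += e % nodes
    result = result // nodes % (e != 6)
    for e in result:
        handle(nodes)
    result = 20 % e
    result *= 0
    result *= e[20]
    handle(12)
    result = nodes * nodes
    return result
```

Transformed code:
def apply(e, m, result):
    m = 24
    if e >= e:
        emit(e)
    else:
        for m in e:
            e = m
            m = e
    m = m + e % m
    result = result // m % (e != 6)
    for e in result:
        handle(m)
    result = 20 % e
    result = result * 0
    result = result * e[20]
    handle(12)
    result = m * m
    return result

result = result * 0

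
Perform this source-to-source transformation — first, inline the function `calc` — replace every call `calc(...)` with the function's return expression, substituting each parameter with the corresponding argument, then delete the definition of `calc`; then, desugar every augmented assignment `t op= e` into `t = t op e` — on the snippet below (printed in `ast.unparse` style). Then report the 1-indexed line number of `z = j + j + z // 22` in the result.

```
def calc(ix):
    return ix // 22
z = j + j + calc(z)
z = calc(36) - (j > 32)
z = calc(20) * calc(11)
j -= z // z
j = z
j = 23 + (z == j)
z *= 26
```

1

Transformed code:
z = j + j + z // 22
z = 36 // 22 - (j > 32)
z = 20 // 22 * (11 // 22)
j = j - z // z
j = z
j = 23 + (z == j)
z = z * 26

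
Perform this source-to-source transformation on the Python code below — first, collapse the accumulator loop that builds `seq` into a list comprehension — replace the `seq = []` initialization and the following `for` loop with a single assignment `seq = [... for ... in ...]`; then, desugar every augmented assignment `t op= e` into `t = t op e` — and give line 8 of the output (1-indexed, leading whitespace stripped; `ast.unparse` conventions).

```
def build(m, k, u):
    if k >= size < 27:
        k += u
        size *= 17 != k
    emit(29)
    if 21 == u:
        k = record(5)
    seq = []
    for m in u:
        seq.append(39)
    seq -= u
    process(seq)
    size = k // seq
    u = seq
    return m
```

seq = [39 for m in u]

Transformed code:
def build(m, k, u):
    if k >= size < 27:
        k = k + u
        size = size * (17 != k)
    emit(29)
    if 21 == u:
        k = record(5)
    seq = [39 for m in u]
    seq = seq - u
    process(seq)
    size = k // seq
    u = seq
    return m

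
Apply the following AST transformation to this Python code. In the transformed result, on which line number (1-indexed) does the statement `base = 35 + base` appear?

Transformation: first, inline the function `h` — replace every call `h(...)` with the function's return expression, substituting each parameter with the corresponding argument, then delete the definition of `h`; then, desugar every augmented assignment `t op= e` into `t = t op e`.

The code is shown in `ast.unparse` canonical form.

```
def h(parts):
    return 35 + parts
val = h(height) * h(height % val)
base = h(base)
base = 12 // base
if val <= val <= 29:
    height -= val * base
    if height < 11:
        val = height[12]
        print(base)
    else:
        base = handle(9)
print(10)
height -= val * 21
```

Transformed code:
val = (35 + height) * (35 + height % val)
base = 35 + base
base = 12 // base
if val <= val <= 29:
    height = height - val * base
    if height < 11:
        val = height[12]
        print(base)
    else:
        base = handle(9)
print(10)
height = height - val * 21

2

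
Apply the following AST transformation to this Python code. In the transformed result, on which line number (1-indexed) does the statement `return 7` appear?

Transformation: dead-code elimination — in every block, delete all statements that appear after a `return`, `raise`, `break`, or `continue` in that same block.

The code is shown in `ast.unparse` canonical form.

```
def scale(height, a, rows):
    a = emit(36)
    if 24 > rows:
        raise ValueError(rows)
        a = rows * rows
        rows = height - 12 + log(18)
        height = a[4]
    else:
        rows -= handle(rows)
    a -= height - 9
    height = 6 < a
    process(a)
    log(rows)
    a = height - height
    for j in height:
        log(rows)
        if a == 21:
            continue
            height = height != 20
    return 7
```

Transformed code:
def scale(height, a, rows):
    a = emit(36)
    if 24 > rows:
        raise ValueError(rows)
    else:
        rows -= handle(rows)
    a -= height - 9
    height = 6 < a
    process(a)
    log(rows)
    a = height - height
    for j in height:
        log(rows)
        if a == 21:
            continue
    return 7

16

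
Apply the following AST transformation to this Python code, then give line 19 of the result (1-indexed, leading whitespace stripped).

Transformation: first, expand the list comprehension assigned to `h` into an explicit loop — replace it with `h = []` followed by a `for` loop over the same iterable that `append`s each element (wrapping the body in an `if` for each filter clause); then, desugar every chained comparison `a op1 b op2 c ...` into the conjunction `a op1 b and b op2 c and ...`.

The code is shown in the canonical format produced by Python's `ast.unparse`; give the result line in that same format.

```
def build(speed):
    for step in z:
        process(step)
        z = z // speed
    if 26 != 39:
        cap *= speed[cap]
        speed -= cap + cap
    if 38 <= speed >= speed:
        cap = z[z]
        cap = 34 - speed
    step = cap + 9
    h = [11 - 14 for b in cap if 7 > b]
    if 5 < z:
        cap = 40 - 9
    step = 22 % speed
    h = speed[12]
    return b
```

h = speed[12]

Transformed code:
def build(speed):
    for step in z:
        process(step)
        z = z // speed
    if 26 != 39:
        cap *= speed[cap]
        speed -= cap + cap
    if 38 <= speed and speed >= speed:
        cap = z[z]
        cap = 34 - speed
    step = cap + 9
    h = []
    for b in cap:
        if 7 > b:
            h.append(11 - 14)
    if 5 < z:
        cap = 40 - 9
    step = 22 % speed
    h = speed[12]
    return b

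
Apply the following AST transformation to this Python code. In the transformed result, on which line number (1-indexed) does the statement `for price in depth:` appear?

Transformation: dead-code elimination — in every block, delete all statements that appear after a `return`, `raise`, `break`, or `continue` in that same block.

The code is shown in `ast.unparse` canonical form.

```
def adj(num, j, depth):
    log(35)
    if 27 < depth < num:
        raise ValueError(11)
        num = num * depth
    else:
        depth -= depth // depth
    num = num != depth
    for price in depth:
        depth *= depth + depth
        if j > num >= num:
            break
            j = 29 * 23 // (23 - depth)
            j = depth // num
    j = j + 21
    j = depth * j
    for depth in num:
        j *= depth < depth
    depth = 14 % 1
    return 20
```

8

Transformed code:
def adj(num, j, depth):
    log(35)
    if 27 < depth < num:
        raise ValueError(11)
    else:
        depth -= depth // depth
    num = num != depth
    for price in depth:
        depth *= depth + depth
        if j > num >= num:
            break
    j = j + 21
    j = depth * j
    for depth in num:
        j *= depth < depth
    depth = 14 % 1
    return 20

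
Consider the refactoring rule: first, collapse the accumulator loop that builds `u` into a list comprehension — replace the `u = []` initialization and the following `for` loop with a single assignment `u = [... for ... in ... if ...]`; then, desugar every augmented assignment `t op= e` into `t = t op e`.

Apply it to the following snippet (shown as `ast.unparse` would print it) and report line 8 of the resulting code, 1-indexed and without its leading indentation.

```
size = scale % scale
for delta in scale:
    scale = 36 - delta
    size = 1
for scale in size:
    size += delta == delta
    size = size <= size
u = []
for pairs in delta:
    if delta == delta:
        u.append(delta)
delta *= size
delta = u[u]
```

u = [delta for pairs in delta if delta == delta]

Transformed code:
size = scale % scale
for delta in scale:
    scale = 36 - delta
    size = 1
for scale in size:
    size = size + (delta == delta)
    size = size <= size
u = [delta for pairs in delta if delta == delta]
delta = delta * size
delta = u[u]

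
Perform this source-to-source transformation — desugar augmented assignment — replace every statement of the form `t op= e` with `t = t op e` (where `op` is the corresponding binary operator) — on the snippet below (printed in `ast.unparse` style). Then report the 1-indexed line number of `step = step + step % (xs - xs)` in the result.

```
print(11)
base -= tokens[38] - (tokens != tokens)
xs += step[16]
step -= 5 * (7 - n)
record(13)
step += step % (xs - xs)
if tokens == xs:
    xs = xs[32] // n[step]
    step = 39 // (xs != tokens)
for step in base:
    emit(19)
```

6

Transformed code:
print(11)
base = base - (tokens[38] - (tokens != tokens))
xs = xs + step[16]
step = step - 5 * (7 - n)
record(13)
step = step + step % (xs - xs)
if tokens == xs:
    xs = xs[32] // n[step]
    step = 39 // (xs != tokens)
for step in base:
    emit(19)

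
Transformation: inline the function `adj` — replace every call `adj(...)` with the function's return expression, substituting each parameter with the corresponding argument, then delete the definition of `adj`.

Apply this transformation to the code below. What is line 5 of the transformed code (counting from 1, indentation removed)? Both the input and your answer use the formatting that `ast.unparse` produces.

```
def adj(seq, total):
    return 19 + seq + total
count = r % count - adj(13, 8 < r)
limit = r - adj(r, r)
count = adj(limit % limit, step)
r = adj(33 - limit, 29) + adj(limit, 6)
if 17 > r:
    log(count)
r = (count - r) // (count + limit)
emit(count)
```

if 17 > r:

Transformed code:
count = r % count - (19 + 13 + (8 < r))
limit = r - (19 + r + r)
count = 19 + limit % limit + step
r = 19 + (33 - limit) + 29 + (19 + limit + 6)
if 17 > r:
    log(count)
r = (count - r) // (count + limit)
emit(count)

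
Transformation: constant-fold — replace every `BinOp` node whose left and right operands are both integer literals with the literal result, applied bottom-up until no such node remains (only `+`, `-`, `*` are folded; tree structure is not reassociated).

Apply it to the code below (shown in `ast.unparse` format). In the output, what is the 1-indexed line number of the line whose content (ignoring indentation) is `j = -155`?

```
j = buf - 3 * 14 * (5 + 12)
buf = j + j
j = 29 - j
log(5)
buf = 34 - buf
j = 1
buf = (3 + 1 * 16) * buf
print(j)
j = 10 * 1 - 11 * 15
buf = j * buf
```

9

Transformed code:
j = buf - 714
buf = j + j
j = 29 - j
log(5)
buf = 34 - buf
j = 1
buf = 19 * buf
print(j)
j = -155
buf = j * buf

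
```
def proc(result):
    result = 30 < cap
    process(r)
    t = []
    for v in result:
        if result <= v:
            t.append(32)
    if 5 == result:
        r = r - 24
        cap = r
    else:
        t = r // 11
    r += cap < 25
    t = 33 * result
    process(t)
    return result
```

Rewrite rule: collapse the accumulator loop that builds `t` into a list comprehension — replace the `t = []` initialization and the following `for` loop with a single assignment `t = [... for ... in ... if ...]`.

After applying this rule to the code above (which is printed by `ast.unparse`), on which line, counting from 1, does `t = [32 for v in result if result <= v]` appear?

4

Transformed code:
def proc(result):
    result = 30 < cap
    process(r)
    t = [32 for v in result if result <= v]
    if 5 == result:
        r = r - 24
        cap = r
    else:
        t = r // 11
    r += cap < 25
    t = 33 * result
    process(t)
    return result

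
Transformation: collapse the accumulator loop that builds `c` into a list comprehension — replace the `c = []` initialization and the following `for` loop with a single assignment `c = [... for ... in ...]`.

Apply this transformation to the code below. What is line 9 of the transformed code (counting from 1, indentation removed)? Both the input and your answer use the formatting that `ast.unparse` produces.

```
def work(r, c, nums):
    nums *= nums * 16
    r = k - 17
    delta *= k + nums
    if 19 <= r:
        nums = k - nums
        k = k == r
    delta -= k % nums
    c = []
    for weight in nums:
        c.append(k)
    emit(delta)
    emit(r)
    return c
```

c = [k for weight in nums]

Transformed code:
def work(r, c, nums):
    nums *= nums * 16
    r = k - 17
    delta *= k + nums
    if 19 <= r:
        nums = k - nums
        k = k == r
    delta -= k % nums
    c = [k for weight in nums]
    emit(delta)
    emit(r)
    return c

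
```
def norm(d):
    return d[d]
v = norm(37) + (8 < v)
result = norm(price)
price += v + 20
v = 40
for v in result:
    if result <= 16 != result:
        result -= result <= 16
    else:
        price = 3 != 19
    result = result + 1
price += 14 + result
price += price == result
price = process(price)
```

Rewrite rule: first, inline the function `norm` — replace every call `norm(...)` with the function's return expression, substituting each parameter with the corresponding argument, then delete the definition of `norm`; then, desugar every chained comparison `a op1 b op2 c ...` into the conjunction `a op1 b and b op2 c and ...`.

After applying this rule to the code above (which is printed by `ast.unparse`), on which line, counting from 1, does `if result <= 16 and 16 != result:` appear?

6

Transformed code:
v = 37[37] + (8 < v)
result = price[price]
price += v + 20
v = 40
for v in result:
    if result <= 16 and 16 != result:
        result -= result <= 16
    else:
        price = 3 != 19
    result = result + 1
price += 14 + result
price += price == result
price = process(price)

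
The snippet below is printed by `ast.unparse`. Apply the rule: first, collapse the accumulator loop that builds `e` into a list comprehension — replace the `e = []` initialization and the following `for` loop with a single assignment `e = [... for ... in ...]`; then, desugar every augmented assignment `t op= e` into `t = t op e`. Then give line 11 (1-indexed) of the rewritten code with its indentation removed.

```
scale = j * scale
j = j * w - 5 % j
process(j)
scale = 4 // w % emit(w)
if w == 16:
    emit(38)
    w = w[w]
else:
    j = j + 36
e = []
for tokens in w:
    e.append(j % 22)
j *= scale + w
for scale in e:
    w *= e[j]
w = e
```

Transformed code:
scale = j * scale
j = j * w - 5 % j
process(j)
scale = 4 // w % emit(w)
if w == 16:
    emit(38)
    w = w[w]
else:
    j = j + 36
e = [j % 22 for tokens in w]
j = j * (scale + w)
for scale in e:
    w = w * e[j]
w = e

j = j * (scale + w)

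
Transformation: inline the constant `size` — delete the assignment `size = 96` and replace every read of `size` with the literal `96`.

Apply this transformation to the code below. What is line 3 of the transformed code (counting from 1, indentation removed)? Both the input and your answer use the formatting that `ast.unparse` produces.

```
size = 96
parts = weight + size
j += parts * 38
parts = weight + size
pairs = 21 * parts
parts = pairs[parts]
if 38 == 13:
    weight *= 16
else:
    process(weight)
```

Transformed code:
parts = weight + 96
j += parts * 38
parts = weight + 96
pairs = 21 * parts
parts = pairs[parts]
if 38 == 13:
    weight *= 16
else:
    process(weight)

parts = weight + 96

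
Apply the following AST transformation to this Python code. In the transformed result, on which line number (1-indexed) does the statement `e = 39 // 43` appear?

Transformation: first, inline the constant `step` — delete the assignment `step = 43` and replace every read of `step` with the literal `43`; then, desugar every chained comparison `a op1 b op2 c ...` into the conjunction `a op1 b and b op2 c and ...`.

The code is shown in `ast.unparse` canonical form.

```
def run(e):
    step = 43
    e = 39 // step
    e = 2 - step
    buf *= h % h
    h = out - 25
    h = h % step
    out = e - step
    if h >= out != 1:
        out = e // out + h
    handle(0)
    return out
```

Transformed code:
def run(e):
    e = 39 // 43
    e = 2 - 43
    buf *= h % h
    h = out - 25
    h = h % 43
    out = e - 43
    if h >= out and out != 1:
        out = e // out + h
    handle(0)
    return out

2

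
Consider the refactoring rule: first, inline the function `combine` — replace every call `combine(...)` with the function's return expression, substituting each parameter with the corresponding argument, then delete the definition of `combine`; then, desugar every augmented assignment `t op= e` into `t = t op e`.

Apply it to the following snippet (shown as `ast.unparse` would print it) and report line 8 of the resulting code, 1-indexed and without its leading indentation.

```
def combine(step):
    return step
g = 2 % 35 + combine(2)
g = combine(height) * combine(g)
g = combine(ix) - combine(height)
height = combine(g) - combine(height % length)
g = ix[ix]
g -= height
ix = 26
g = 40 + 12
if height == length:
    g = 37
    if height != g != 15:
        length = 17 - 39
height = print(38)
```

g = 40 + 12

Transformed code:
g = 2 % 35 + 2
g = height * g
g = ix - height
height = g - height % length
g = ix[ix]
g = g - height
ix = 26
g = 40 + 12
if height == length:
    g = 37
    if height != g != 15:
        length = 17 - 39
height = print(38)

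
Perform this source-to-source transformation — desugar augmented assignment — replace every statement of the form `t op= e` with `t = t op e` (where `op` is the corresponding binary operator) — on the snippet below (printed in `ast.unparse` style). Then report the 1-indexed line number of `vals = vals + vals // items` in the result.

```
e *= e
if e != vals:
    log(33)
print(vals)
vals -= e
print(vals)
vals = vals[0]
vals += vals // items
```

Transformed code:
e = e * e
if e != vals:
    log(33)
print(vals)
vals = vals - e
print(vals)
vals = vals[0]
vals = vals + vals // items

8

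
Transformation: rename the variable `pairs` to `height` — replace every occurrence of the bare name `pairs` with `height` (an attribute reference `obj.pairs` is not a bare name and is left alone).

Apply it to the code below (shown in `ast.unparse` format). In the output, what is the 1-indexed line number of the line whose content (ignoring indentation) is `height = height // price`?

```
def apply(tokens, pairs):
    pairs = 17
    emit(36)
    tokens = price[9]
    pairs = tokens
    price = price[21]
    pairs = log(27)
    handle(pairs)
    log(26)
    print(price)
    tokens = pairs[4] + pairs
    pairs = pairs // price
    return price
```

Transformed code:
def apply(tokens, height):
    height = 17
    emit(36)
    tokens = price[9]
    height = tokens
    price = price[21]
    height = log(27)
    handle(height)
    log(26)
    print(price)
    tokens = height[4] + height
    height = height // price
    return price

12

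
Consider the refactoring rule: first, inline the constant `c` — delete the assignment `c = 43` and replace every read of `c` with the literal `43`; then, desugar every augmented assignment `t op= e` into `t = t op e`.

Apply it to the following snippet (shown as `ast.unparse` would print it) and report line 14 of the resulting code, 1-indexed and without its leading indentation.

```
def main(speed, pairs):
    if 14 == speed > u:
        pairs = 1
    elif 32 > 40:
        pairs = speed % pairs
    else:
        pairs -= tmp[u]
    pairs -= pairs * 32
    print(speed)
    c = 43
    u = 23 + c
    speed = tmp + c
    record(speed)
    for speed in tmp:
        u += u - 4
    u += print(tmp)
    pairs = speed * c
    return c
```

u = u + (u - 4)

Transformed code:
def main(speed, pairs):
    if 14 == speed > u:
        pairs = 1
    elif 32 > 40:
        pairs = speed % pairs
    else:
        pairs = pairs - tmp[u]
    pairs = pairs - pairs * 32
    print(speed)
    u = 23 + 43
    speed = tmp + 43
    record(speed)
    for speed in tmp:
        u = u + (u - 4)
    u = u + print(tmp)
    pairs = speed * 43
    return 43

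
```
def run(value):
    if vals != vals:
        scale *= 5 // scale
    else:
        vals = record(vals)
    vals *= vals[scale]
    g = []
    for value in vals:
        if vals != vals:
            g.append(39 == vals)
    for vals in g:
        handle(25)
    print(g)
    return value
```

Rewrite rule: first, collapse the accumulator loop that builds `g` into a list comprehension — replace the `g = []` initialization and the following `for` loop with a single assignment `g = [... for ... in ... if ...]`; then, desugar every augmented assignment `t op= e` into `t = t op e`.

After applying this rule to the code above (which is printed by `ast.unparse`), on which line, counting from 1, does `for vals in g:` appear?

Transformed code:
def run(value):
    if vals != vals:
        scale = scale * (5 // scale)
    else:
        vals = record(vals)
    vals = vals * vals[scale]
    g = [39 == vals for value in vals if vals != vals]
    for vals in g:
        handle(25)
    print(g)
    return value

8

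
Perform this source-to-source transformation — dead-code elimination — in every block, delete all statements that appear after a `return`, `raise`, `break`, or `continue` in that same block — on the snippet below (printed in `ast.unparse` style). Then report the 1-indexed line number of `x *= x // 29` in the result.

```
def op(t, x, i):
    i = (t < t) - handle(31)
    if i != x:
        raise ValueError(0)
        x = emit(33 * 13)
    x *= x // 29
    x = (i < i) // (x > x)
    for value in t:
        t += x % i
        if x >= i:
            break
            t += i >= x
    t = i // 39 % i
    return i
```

5

Transformed code:
def op(t, x, i):
    i = (t < t) - handle(31)
    if i != x:
        raise ValueError(0)
    x *= x // 29
    x = (i < i) // (x > x)
    for value in t:
        t += x % i
        if x >= i:
            break
    t = i // 39 % i
    return i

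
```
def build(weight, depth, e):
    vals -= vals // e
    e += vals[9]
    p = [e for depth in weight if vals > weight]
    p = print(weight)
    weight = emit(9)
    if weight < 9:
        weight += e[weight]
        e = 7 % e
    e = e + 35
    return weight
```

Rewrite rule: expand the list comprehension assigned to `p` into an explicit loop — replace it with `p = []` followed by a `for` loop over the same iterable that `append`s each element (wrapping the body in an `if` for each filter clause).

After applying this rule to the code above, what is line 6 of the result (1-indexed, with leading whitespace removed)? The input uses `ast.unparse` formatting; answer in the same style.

Transformed code:
def build(weight, depth, e):
    vals -= vals // e
    e += vals[9]
    p = []
    for depth in weight:
        if vals > weight:
            p.append(e)
    p = print(weight)
    weight = emit(9)
    if weight < 9:
        weight += e[weight]
        e = 7 % e
    e = e + 35
    return weight

if vals > weight:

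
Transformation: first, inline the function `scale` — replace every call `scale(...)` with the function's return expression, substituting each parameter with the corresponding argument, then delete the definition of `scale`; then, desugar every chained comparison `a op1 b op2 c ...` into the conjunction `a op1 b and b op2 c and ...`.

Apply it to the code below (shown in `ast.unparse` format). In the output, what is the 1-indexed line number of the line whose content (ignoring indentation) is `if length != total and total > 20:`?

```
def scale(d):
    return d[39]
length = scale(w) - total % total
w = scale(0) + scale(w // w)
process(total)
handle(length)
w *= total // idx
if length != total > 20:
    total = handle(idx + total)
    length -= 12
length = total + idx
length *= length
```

6

Transformed code:
length = w[39] - total % total
w = 0[39] + (w // w)[39]
process(total)
handle(length)
w *= total // idx
if length != total and total > 20:
    total = handle(idx + total)
    length -= 12
length = total + idx
length *= length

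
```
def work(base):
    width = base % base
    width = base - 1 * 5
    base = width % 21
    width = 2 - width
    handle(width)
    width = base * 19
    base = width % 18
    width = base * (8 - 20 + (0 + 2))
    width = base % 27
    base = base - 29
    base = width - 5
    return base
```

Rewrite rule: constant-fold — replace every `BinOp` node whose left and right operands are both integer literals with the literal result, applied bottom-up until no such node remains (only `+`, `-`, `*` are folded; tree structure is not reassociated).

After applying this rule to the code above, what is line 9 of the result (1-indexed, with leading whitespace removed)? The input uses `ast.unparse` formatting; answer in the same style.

Transformed code:
def work(base):
    width = base % base
    width = base - 5
    base = width % 21
    width = 2 - width
    handle(width)
    width = base * 19
    base = width % 18
    width = base * -10
    width = base % 27
    base = base - 29
    base = width - 5
    return base

width = base * -10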